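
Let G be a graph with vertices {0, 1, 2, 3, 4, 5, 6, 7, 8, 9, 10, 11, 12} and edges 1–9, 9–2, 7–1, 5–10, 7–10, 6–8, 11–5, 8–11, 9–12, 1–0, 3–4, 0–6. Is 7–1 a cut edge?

No

After removing 7–1, the path 7-10-5-11-8-6-0-1 still connects them, so the edge is not a bridge.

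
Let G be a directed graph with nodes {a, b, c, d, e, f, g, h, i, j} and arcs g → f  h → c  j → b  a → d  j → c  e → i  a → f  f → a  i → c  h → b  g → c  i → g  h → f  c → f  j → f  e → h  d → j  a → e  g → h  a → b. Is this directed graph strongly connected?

No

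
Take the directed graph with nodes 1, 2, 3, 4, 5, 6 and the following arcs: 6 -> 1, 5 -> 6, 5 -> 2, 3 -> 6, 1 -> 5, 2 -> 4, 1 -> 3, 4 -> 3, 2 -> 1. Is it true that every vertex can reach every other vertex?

From 4 we can reach every vertex (1, 2, 3, 4, 5, 6), and every vertex can reach 4 (1, 2, 3, 4, 5, 6). So the whole graph is one strongly connected component.

Yes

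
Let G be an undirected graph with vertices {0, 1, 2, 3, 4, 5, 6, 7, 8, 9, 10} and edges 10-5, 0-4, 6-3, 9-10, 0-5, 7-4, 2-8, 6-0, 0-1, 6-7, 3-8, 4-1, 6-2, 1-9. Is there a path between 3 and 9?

Yes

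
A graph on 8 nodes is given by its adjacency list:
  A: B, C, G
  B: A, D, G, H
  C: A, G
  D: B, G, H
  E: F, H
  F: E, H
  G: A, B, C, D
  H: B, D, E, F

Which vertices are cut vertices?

Removing H increases the component count from 1 to 2, so H is a cut vertex.
By contrast removing B leaves 1 component; it is not a cut vertex. No other vertex is a cut vertex either.

H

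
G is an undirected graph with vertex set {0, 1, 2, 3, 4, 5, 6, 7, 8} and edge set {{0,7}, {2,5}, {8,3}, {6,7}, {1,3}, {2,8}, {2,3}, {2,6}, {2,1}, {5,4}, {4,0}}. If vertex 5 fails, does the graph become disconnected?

No

Deleting 5 leaves 1 component (was 1) (its neighbors 2, 4 remain connected to each other), so 5 is not a cut vertex.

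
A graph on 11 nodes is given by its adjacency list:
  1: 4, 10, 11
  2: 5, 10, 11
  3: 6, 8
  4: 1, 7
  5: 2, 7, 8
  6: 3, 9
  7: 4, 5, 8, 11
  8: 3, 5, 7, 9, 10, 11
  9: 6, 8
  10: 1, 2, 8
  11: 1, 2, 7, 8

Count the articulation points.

1

Removing 8 increases the component count from 1 to 2, so 8 is a cut vertex.
By contrast removing 2 leaves 1 component; it is not a cut vertex. No other vertex is a cut vertex either.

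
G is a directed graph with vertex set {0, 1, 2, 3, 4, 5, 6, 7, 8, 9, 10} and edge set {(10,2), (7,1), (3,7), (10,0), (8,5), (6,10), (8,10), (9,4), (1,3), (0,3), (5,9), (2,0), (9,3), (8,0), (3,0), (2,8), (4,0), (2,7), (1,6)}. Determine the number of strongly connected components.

{0, 1, 2, 3, 4, 5, 6, 7, 8, 9, 10} are all mutually reachable — one SCC of size 11.
That gives 1 strongly connected component.

1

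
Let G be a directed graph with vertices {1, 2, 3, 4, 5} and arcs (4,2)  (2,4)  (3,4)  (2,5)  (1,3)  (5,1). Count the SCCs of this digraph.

{1, 2, 3, 4, 5} are all mutually reachable — one SCC of size 5.
That gives 1 strongly connected component.

1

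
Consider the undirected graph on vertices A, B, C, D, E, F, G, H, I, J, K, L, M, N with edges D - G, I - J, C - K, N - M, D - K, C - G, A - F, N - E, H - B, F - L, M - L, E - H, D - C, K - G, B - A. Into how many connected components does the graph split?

Starting from I we can reach I, J. That is one component of size 2.
Starting from C we can reach C, D, G, K. That is one component of size 4.
Starting from A we can reach A, B, E, F, H, L, M, N. That is one component of size 8.
Total: 3 components.

3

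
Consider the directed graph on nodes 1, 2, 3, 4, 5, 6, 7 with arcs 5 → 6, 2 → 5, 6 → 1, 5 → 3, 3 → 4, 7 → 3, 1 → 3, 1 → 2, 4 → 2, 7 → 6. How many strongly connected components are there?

2

{1, 2, 3, 4, 5, 6} are all mutually reachable — one SCC of size 6.
{7} is an SCC by itself.
That gives 2 strongly connected components.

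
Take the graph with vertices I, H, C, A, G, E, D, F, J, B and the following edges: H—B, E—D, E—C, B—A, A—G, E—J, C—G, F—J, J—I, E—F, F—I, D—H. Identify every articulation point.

E

Removing E increases the component count from 1 to 2, so E is a cut vertex.
By contrast removing D leaves 1 component; it is not a cut vertex. No other vertex is a cut vertex either.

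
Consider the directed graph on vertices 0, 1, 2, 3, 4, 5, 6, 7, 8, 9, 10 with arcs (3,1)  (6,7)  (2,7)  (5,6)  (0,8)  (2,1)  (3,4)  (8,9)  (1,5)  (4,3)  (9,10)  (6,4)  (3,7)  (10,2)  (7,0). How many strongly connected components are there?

{0, 1, 2, 3, 4, 5, 6, 7, 8, 9, 10} are all mutually reachable — one SCC of size 11.
That gives 1 strongly connected component.

1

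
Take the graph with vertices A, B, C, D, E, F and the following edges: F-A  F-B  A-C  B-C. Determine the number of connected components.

3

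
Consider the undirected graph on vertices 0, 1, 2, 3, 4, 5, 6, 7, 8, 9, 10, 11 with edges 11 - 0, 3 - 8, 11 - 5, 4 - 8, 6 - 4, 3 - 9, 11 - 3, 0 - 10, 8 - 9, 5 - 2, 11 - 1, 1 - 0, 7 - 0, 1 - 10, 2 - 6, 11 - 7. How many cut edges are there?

0

The edges on the cycle 11-7-0-11 are not bridges since each lies on that cycle.
Every edge lies on some cycle, so there are no bridges.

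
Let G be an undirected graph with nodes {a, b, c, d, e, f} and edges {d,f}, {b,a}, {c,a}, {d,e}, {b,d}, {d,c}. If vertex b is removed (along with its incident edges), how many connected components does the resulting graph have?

With b gone, the remaining components are: {a, c, d, e, f}.
That is 1 component.

1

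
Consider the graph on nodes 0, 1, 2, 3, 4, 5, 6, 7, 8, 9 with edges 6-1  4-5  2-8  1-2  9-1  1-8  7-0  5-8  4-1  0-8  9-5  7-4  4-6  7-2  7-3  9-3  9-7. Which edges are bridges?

The edges on the cycle 4-6-1-4 are not bridges since each lies on that cycle.
Every edge lies on some cycle, so there are no bridges.

none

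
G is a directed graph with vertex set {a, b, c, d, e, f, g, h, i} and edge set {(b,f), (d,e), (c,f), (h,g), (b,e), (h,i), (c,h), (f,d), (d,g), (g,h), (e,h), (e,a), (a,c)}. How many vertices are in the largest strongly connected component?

5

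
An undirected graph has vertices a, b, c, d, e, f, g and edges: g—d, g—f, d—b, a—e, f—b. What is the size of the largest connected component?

c is isolated — a component by itself.
Starting from a we can reach a, e. That is one component of size 2.
Starting from b we can reach b, d, f, g. That is one component of size 4.
The largest has 4 vertices.

4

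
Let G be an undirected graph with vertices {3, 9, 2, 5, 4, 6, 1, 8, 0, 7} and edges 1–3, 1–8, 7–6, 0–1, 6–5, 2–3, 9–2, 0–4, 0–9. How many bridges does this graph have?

4

The edges on the cycle 0-1-3-2-9-0 are not bridges since each lies on that cycle.
But removing 6–5 disconnects 6 from 5; removing 0–4 disconnects 0 from 4; removing 1–8 disconnects 1 from 8; removing 6–7 disconnects 6 from 7 — these are bridges.
That makes 4 bridges.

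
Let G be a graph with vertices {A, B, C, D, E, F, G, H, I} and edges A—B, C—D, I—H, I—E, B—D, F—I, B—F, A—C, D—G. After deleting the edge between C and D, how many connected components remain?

1

C and D are still connected via C-A-B-D, so the component count stays at 1.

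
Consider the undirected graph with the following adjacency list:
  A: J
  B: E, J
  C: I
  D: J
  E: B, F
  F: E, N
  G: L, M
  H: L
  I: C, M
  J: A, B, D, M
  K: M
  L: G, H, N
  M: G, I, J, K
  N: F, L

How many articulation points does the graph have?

4

Removing I increases the component count from 1 to 2, so I is a cut vertex.
Removing J increases the component count from 1 to 3, so J is a cut vertex.
Removing L increases the component count from 1 to 2, so L is a cut vertex.
Likewise M is a cut vertex.
By contrast removing A leaves 1 component; it is not a cut vertex. No other vertex is a cut vertex either.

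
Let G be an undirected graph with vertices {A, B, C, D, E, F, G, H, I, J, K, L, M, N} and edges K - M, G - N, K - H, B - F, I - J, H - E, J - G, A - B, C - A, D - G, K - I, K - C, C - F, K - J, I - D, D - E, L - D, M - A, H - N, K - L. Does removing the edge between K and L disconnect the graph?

After removing K - L, the path K-I-D-L still connects them, so the edge is not a bridge.

No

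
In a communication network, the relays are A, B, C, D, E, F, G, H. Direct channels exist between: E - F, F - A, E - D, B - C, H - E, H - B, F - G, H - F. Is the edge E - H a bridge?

No

After removing E - H, the path E-F-H still connects them, so the edge is not a bridge.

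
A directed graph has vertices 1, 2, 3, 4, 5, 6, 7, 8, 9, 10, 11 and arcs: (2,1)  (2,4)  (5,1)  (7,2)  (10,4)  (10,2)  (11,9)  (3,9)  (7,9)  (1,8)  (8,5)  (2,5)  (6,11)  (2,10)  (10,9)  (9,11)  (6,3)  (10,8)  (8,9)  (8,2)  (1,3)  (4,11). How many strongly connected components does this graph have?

6

{1, 2, 5, 8, 10} are all mutually reachable — one SCC of size 5.
{9, 11} are all mutually reachable — one SCC of size 2.
{6} is an SCC by itself.
{7} is an SCC by itself.
{4} is an SCC by itself.
(and 1 more singleton SCC)
That gives 6 strongly connected components.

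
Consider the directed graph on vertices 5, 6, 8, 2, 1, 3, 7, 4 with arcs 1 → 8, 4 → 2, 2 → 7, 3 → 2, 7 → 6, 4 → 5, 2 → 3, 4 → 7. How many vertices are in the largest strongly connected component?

2

{2, 3} are all mutually reachable — one SCC of size 2.
{6} is an SCC by itself.
{1} is an SCC by itself.
{7} is an SCC by itself.
{8} is an SCC by itself.
(and 2 more singleton SCCs)
The largest has 2 vertices.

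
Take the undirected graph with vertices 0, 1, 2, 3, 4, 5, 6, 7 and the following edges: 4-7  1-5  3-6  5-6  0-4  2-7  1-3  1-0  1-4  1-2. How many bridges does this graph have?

The edges on the cycle 1-3-6-5-1 are not bridges since each lies on that cycle.
Every edge lies on some cycle, so there are no bridges.

0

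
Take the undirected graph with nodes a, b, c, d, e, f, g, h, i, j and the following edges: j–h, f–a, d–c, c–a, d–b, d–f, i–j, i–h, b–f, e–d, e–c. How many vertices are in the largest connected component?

g is isolated — a component by itself.
Starting from h we can reach h, i, j. That is one component of size 3.
Starting from a we can reach a, b, c, d, e, f. That is one component of size 6.
The largest has 6 vertices.

6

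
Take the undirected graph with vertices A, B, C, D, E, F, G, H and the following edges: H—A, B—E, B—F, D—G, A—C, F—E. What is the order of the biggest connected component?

3

Starting from D we can reach D, G. That is one component of size 2.
Starting from B we can reach B, E, F. That is one component of size 3.
Starting from A we can reach A, C, H. That is one component of size 3.
The largest has 3 vertices.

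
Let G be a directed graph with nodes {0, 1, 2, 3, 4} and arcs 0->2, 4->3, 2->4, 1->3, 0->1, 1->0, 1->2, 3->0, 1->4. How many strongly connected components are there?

1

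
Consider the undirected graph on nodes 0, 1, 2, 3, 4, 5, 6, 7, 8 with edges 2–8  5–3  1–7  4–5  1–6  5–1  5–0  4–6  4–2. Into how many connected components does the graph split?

1

Starting from 0 we can reach 0, 1, 2, 3, 4, 5, 6, 7, 8. That is one component of size 9.
Total: 1 component.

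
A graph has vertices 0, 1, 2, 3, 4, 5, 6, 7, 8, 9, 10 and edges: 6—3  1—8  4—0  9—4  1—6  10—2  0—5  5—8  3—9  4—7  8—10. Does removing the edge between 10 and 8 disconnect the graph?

Yes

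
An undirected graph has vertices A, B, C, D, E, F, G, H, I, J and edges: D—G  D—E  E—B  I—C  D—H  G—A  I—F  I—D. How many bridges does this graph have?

8

removing I—C disconnects I from C; removing E—B disconnects E from B; removing H—D disconnects H from D; removing A—G disconnects A from G — these are bridges.
In total 8 edges are bridges.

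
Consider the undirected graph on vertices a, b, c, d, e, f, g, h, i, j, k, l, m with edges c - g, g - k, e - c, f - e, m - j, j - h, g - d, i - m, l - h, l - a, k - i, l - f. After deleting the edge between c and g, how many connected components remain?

2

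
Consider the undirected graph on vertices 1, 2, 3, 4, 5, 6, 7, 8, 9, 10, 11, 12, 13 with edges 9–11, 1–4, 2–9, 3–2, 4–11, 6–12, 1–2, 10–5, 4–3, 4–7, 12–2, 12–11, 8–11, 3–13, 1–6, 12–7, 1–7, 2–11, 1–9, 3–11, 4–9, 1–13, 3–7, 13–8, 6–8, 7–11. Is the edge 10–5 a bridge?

Removing 10–5 leaves no path between 10 and 5: the component count goes from 2 to 3. So it is a bridge.

Yes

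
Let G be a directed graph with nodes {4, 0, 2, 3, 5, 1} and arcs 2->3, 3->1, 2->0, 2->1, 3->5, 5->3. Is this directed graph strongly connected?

There is no directed path from 3 to 0, so the graph is not strongly connected.

No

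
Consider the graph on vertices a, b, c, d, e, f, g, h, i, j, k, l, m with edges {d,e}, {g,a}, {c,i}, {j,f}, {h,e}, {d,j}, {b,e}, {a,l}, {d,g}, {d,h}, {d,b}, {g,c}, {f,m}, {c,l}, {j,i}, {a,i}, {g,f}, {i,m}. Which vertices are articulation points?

Removing d increases the component count from 2 to 3, so d is a cut vertex.
By contrast removing j leaves 2 components; it is not a cut vertex. No other vertex is a cut vertex either.

d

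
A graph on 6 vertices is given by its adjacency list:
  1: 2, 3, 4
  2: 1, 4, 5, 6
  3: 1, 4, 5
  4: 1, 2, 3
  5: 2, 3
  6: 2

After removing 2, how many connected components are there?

With 2 gone, the remaining components are: {6}; {1, 3, 4, 5}.
That is 2 components.

2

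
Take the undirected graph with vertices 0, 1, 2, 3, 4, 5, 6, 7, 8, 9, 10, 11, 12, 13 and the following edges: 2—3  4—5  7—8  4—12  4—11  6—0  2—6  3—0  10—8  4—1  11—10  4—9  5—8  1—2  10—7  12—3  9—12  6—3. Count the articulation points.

Removing 4 increases the component count from 2 to 3, so 4 is a cut vertex.
By contrast removing 10 leaves 2 components; it is not a cut vertex. No other vertex is a cut vertex either.

1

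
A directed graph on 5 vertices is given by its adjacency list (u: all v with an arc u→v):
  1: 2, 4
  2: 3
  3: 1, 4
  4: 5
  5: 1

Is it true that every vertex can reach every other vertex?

From 3 we can reach every vertex (1, 2, 3, 4, 5), and every vertex can reach 3 (1, 2, 3, 4, 5). So the whole graph is one strongly connected component.

Yes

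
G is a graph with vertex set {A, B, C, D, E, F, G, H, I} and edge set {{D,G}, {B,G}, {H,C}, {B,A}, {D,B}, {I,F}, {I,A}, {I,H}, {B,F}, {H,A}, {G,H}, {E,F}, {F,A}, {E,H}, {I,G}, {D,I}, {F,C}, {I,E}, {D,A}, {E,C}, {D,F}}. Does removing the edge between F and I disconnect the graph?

No

After removing F-I, the path F-D-I still connects them, so the edge is not a bridge.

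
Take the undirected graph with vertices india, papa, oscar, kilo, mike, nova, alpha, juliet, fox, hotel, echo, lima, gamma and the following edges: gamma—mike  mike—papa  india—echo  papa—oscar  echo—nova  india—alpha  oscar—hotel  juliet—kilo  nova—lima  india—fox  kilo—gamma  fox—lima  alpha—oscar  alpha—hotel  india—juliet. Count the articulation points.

1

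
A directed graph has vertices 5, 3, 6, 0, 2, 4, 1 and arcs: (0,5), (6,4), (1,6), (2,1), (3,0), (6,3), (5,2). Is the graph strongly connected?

No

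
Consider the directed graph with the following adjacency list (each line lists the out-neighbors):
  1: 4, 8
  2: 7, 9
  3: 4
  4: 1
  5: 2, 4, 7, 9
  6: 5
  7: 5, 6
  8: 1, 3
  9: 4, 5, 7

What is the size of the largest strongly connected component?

{2, 5, 6, 7, 9} are all mutually reachable — one SCC of size 5.
{1, 3, 4, 8} are all mutually reachable — one SCC of size 4.
The largest has 5 vertices.

5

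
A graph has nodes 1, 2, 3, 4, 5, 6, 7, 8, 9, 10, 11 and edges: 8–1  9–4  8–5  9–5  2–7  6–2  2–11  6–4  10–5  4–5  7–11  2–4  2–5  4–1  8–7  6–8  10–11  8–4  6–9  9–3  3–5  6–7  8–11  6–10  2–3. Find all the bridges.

none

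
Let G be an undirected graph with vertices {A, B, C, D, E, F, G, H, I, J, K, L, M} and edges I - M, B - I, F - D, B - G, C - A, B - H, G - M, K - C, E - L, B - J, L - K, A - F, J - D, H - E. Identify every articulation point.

B

Removing B increases the component count from 1 to 2, so B is a cut vertex.
By contrast removing E leaves 1 component; it is not a cut vertex. No other vertex is a cut vertex either.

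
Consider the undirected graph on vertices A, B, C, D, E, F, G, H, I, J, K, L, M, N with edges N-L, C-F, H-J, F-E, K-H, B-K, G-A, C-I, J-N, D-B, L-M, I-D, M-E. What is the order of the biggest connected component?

12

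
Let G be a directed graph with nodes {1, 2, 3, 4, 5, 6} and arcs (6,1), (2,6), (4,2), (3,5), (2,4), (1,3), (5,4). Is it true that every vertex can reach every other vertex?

From 4 we can reach every vertex (1, 2, 3, 4, 5, 6), and every vertex can reach 4 (1, 2, 3, 4, 5, 6). So the whole graph is one strongly connected component.

Yes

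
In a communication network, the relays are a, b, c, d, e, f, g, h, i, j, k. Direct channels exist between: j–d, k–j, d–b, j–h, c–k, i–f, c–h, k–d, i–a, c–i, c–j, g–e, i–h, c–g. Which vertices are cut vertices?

c, d, g, i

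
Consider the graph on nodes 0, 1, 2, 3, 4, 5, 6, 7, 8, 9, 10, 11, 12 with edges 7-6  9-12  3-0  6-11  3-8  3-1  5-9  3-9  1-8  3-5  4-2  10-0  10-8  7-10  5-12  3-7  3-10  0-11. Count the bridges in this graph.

The edges on the cycle 3-7-6-11-0-3 are not bridges since each lies on that cycle.
But removing 4-2 disconnects 4 from 2 — this is a bridge.

1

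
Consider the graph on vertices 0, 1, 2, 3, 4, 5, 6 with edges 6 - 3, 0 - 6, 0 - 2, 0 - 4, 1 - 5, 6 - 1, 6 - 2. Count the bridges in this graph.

4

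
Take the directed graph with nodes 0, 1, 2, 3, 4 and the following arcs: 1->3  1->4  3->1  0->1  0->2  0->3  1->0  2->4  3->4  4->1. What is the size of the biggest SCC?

{0, 1, 2, 3, 4} are all mutually reachable — one SCC of size 5.
The largest has 5 vertices.

5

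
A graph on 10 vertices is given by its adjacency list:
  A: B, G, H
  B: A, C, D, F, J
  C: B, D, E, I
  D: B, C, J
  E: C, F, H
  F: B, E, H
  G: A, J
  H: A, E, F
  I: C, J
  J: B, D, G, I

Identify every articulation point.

none

Removing B, for instance, still leaves 1 component. No single vertex removal increases the component count — the graph has no articulation points.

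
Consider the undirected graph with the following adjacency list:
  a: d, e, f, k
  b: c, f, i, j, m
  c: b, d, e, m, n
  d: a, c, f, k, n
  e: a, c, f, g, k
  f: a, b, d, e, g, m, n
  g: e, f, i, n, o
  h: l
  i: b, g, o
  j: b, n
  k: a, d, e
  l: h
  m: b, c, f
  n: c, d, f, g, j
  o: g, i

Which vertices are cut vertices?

none

Removing h, for instance, still leaves 2 components. No single vertex removal increases the component count — the graph has no articulation points.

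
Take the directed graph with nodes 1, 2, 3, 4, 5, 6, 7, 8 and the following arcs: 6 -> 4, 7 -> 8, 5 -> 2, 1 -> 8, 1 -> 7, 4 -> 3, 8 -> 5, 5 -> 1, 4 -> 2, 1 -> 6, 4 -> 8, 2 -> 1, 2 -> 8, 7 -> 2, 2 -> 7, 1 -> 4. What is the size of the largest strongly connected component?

{1, 2, 4, 5, 6, 7, 8} are all mutually reachable — one SCC of size 7.
{3} is an SCC by itself.
The largest has 7 vertices.

7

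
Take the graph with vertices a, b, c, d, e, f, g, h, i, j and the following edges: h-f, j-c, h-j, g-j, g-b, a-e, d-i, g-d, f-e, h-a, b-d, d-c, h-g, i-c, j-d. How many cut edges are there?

0

The edges on the cycle g-b-d-g are not bridges since each lies on that cycle.
Every edge lies on some cycle, so there are no bridges.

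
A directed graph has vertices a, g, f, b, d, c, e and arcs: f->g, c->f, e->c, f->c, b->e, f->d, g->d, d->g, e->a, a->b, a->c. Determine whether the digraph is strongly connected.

No

There is no directed path from g to b, so the graph is not strongly connected.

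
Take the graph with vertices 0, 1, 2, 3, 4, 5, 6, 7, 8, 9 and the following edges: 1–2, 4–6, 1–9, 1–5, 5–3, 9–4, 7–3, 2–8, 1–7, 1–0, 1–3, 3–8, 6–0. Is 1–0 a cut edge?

No

After removing 1–0, the path 1-9-4-6-0 still connects them, so the edge is not a bridge.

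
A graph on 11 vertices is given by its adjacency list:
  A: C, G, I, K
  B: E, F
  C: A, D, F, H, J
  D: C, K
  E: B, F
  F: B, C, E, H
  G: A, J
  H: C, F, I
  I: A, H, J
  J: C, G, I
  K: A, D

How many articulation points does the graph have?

Removing F increases the component count from 1 to 2, so F is a cut vertex.
By contrast removing E leaves 1 component; it is not a cut vertex. No other vertex is a cut vertex either.

1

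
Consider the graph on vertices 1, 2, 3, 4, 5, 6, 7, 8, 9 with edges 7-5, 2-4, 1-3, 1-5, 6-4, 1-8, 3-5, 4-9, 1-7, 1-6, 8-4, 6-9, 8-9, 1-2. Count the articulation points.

Removing 1 increases the component count from 1 to 2, so 1 is a cut vertex.
By contrast removing 9 leaves 1 component; it is not a cut vertex. No other vertex is a cut vertex either.

1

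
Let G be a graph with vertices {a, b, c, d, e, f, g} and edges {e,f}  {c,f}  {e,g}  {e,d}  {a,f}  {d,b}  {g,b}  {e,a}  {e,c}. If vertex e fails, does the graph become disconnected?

Deleting e raises the number of components from 1 to 2, so e is a cut vertex.

Yes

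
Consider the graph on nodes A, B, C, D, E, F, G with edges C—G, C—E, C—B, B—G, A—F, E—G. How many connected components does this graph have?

3

D is isolated — a component by itself.
Starting from A we can reach A, F. That is one component of size 2.
Starting from B we can reach B, C, E, G. That is one component of size 4.
Total: 3 components.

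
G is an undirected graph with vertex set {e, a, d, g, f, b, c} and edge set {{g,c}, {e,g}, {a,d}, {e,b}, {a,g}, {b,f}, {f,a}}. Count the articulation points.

2

Removing a increases the component count from 1 to 2, so a is a cut vertex.
Removing g increases the component count from 1 to 2, so g is a cut vertex.
By contrast removing b leaves 1 component; it is not a cut vertex. No other vertex is a cut vertex either.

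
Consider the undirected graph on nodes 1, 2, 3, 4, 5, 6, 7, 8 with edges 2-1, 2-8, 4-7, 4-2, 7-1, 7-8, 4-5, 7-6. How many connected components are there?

3 is isolated — a component by itself.
Starting from 1 we can reach 1, 2, 4, 5, 6, 7, 8. That is one component of size 7.
Total: 2 components.

2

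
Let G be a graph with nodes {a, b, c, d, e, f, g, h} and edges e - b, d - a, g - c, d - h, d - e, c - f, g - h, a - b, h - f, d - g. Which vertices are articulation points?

d

Removing d increases the component count from 1 to 2, so d is a cut vertex.
By contrast removing c leaves 1 component; it is not a cut vertex. No other vertex is a cut vertex either.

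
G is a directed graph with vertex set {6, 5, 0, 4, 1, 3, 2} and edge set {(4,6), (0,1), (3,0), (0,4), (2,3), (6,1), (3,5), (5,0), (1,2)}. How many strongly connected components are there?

{0, 1, 2, 3, 4, 5, 6} are all mutually reachable — one SCC of size 7.
That gives 1 strongly connected component.

1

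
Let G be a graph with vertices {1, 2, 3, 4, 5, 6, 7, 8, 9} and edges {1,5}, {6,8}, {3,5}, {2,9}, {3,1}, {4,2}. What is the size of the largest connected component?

3

7 is isolated — a component by itself.
Starting from 6 we can reach 6, 8. That is one component of size 2.
Starting from 1 we can reach 1, 3, 5. That is one component of size 3.
Starting from 2 we can reach 2, 4, 9. That is one component of size 3.
The largest has 3 vertices.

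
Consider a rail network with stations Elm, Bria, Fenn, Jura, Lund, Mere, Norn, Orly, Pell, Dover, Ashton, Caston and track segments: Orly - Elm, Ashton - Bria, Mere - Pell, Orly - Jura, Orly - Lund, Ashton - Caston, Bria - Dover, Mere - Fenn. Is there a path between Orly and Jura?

From Orly we can reach Elm, Jura, Lund, Orly, which includes Jura.

Yes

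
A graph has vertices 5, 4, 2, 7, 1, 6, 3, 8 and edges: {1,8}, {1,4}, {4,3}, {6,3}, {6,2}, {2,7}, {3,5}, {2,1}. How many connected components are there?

Starting from 1 we can reach 1, 2, 3, 4, 5, 6, 7, 8. That is one component of size 8.
Total: 1 component.

1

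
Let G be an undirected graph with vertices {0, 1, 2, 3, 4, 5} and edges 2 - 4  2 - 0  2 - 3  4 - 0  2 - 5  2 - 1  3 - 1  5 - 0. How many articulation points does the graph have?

1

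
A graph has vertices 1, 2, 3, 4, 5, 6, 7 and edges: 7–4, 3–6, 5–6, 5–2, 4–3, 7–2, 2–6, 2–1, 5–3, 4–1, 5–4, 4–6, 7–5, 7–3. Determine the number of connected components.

1

Starting from 1 we can reach 1, 2, 3, 4, 5, 6, 7. That is one component of size 7.
Total: 1 component.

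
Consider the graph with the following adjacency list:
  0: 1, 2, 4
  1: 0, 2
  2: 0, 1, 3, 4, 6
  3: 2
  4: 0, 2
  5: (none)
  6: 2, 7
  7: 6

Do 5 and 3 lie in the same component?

The component containing 5 is {5}, and 3 is not in it.

No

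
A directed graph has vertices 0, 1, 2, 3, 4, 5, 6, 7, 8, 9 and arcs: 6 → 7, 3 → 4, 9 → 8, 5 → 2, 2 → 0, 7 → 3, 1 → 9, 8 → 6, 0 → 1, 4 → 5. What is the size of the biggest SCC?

{0, 1, 2, 3, 4, 5, 6, 7, 8, 9} are all mutually reachable — one SCC of size 10.
The largest has 10 vertices.

10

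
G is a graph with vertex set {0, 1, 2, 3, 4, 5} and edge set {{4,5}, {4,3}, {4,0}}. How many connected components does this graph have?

3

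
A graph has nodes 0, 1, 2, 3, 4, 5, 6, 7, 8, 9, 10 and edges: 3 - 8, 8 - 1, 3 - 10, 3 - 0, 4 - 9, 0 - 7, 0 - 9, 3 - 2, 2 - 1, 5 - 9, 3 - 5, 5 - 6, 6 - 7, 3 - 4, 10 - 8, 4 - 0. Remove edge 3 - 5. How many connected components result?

1

3 and 5 are still connected via 3-4-9-5, so the component count stays at 1.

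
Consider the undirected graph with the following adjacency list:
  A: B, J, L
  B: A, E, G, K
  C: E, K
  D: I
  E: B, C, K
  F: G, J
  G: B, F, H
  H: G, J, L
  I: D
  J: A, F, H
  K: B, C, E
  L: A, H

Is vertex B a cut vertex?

Deleting B raises the number of components from 2 to 3, so B is a cut vertex.

Yes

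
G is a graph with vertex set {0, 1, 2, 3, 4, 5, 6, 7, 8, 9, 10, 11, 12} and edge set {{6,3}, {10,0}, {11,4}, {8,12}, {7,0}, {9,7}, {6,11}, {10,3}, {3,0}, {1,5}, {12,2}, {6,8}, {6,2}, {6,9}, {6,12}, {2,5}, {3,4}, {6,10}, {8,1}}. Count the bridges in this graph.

The edges on the cycle 6-9-7-0-10-6 are not bridges since each lies on that cycle.
Every edge lies on some cycle, so there are no bridges.

0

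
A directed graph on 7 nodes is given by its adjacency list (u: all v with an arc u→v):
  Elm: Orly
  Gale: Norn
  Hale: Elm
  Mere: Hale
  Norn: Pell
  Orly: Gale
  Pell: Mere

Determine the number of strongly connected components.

1

{Elm, Gale, Hale, Mere, Norn, Orly, Pell} are all mutually reachable — one SCC of size 7.
That gives 1 strongly connected component.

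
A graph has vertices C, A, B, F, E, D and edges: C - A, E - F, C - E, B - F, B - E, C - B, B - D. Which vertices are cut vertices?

B, C

Removing B increases the component count from 1 to 2, so B is a cut vertex.
Removing C increases the component count from 1 to 2, so C is a cut vertex.
By contrast removing E leaves 1 component; it is not a cut vertex. No other vertex is a cut vertex either.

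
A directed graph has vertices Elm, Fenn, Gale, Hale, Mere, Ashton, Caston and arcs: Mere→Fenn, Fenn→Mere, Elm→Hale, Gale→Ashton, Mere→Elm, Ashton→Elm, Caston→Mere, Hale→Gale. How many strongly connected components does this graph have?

3

{Elm, Gale, Hale, Ashton} are all mutually reachable — one SCC of size 4.
{Fenn, Mere} are all mutually reachable — one SCC of size 2.
{Caston} is an SCC by itself.
That gives 3 strongly connected components.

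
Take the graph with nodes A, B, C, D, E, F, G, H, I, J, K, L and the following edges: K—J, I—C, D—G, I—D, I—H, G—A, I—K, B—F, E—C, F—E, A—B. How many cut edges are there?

3

The edges on the cycle I-D-G-A-B-F-E-C-I are not bridges since each lies on that cycle.
But removing K—J disconnects K from J; removing I—K disconnects I from K; removing I—H disconnects I from H — these are bridges.
That makes 3 bridges.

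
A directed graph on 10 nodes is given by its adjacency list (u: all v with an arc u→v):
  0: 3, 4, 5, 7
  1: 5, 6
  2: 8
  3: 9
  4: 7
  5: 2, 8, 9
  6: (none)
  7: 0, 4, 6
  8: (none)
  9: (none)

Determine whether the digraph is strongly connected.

No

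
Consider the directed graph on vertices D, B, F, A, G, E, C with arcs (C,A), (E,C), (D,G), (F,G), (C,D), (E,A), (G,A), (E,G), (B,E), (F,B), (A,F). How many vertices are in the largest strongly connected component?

{A, B, C, D, E, F, G} are all mutually reachable — one SCC of size 7.
The largest has 7 vertices.

7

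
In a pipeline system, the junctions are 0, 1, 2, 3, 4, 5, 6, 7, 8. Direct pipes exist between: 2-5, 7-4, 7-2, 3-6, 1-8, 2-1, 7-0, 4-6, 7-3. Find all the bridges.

The edges on the cycle 7-3-6-4-7 are not bridges since each lies on that cycle.
But removing 8-1 disconnects 8 from 1; removing 0-7 disconnects 0 from 7; removing 1-2 disconnects 1 from 2; removing 2-7 disconnects 2 from 7 — these are bridges.
In total 5 edges are bridges.

0-7, 1-2, 1-8, 2-5, 2-7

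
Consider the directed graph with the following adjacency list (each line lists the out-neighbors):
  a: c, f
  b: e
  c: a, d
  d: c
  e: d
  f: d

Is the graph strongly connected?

There is no directed path from f to b, so the graph is not strongly connected.

No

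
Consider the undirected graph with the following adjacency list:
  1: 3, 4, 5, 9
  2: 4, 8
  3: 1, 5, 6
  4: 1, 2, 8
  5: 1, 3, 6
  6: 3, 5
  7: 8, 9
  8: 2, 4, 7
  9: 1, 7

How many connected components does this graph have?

1

Starting from 1 we can reach 1, 2, 3, 4, 5, 6, 7, 8, 9. That is one component of size 9.
Total: 1 component.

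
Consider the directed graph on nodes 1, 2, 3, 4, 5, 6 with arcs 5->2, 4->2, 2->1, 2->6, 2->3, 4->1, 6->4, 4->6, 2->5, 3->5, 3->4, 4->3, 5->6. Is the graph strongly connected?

There is no directed path from 1 to 2, so the graph is not strongly connected.

No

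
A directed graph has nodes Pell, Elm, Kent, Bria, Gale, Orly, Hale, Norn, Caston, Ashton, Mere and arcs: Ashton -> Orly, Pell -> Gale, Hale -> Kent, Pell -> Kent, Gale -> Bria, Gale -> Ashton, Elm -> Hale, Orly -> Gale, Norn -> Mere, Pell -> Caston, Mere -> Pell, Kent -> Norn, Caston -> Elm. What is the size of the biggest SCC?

7

{Elm, Hale, Kent, Mere, Norn, Pell, Caston} are all mutually reachable — one SCC of size 7.
{Gale, Orly, Ashton} are all mutually reachable — one SCC of size 3.
{Bria} is an SCC by itself.
The largest has 7 vertices.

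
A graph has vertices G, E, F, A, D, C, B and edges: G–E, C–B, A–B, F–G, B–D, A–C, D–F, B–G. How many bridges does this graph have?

The edges on the cycle B-D-F-G-B are not bridges since each lies on that cycle.
But removing G–E disconnects G from E — this is a bridge.

1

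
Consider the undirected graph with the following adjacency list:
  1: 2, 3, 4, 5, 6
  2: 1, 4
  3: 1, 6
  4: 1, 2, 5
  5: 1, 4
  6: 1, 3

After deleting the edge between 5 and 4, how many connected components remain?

5 and 4 are still connected via 5-1-4, so the component count stays at 1.

1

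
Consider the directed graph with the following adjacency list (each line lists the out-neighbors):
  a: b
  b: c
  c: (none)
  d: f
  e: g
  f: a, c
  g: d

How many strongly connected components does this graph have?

{f} is an SCC by itself.
{a} is an SCC by itself.
{b} is an SCC by itself.
{d} is an SCC by itself.
{e} is an SCC by itself.
(and 2 more singleton SCCs)
That gives 7 strongly connected components.

7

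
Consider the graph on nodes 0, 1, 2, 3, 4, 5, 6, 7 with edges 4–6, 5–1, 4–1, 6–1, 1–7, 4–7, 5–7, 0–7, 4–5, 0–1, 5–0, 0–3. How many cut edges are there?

The edges on the cycle 4-6-1-0-5-4 are not bridges since each lies on that cycle.
But removing 0–3 disconnects 0 from 3 — this is a bridge.

1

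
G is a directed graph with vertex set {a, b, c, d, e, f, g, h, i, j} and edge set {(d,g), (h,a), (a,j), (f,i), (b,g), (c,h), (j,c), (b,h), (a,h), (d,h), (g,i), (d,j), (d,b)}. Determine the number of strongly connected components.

7

{a, c, h, j} are all mutually reachable — one SCC of size 4.
{e} is an SCC by itself.
{d} is an SCC by itself.
{f} is an SCC by itself.
{i} is an SCC by itself.
(and 2 more singleton SCCs)
That gives 7 strongly connected components.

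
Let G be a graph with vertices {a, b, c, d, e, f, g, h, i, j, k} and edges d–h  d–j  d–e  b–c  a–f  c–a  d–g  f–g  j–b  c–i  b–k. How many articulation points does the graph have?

Removing b increases the component count from 1 to 2, so b is a cut vertex.
Removing c increases the component count from 1 to 2, so c is a cut vertex.
Removing d increases the component count from 1 to 3, so d is a cut vertex.
By contrast removing h leaves 1 component; it is not a cut vertex. No other vertex is a cut vertex either.

3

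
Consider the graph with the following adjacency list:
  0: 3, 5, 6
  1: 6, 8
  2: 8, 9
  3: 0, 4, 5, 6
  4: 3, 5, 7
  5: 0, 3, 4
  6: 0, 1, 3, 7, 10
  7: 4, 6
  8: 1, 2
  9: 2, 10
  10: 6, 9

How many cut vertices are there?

1

Removing 6 increases the component count from 1 to 2, so 6 is a cut vertex.
By contrast removing 3 leaves 1 component; it is not a cut vertex. No other vertex is a cut vertex either.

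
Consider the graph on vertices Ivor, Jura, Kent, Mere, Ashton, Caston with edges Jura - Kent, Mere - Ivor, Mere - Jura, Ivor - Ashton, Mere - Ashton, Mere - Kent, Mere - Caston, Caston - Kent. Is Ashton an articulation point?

Deleting Ashton leaves 1 component (was 1) (its neighbors Ivor, Mere remain connected to each other), so Ashton is not a cut vertex.

No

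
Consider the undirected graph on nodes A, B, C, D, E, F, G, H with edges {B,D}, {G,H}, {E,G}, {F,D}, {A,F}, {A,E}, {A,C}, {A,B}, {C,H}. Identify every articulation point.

Removing A increases the component count from 1 to 2, so A is a cut vertex.
By contrast removing G leaves 1 component; it is not a cut vertex. No other vertex is a cut vertex either.

A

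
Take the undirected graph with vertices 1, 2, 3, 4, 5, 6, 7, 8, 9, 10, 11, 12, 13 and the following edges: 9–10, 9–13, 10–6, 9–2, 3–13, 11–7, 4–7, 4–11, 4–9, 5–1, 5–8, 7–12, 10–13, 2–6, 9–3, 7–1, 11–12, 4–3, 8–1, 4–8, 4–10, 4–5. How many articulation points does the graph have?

Removing 4 increases the component count from 1 to 2, so 4 is a cut vertex.
By contrast removing 11 leaves 1 component; it is not a cut vertex. No other vertex is a cut vertex either.

1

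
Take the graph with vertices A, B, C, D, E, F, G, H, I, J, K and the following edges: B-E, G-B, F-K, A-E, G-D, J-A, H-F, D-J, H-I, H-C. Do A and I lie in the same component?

The component containing A is {A, B, D, E, G, J}, and I is not in it.

No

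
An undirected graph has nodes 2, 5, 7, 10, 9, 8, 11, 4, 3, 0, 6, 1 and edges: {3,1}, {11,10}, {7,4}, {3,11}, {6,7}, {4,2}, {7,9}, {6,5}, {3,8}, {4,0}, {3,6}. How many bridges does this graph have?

removing 8–3 disconnects 8 from 3; removing 6–7 disconnects 6 from 7; removing 11–3 disconnects 11 from 3; removing 4–7 disconnects 4 from 7 — these are bridges.
In total 11 edges are bridges.

11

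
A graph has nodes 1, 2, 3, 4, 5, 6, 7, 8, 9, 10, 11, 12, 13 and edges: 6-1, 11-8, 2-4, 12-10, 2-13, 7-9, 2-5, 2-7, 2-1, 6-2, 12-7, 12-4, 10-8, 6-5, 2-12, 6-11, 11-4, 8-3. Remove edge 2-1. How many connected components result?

2 and 1 are still connected via 2-6-1, so the component count stays at 1.

1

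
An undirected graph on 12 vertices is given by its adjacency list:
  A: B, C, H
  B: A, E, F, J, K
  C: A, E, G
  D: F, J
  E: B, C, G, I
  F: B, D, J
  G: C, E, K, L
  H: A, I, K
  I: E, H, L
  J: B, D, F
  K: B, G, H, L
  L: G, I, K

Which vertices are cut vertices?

B

Removing B increases the component count from 1 to 2, so B is a cut vertex.
By contrast removing F leaves 1 component; it is not a cut vertex. No other vertex is a cut vertex either.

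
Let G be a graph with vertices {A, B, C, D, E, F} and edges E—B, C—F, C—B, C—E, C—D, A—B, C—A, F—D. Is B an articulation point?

No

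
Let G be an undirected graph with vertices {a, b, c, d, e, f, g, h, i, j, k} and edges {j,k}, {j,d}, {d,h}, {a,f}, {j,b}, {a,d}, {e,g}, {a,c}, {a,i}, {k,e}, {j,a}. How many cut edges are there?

The edges on the cycle j-a-d-j are not bridges since each lies on that cycle.
But removing j–k disconnects j from k; removing k–e disconnects k from e; removing g–e disconnects g from e; removing j–b disconnects j from b — these are bridges.
In total 8 edges are bridges.

8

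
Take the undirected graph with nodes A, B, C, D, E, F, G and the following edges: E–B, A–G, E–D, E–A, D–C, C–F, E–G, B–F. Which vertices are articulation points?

Removing E increases the component count from 1 to 2, so E is a cut vertex.
By contrast removing D leaves 1 component; it is not a cut vertex. No other vertex is a cut vertex either.

E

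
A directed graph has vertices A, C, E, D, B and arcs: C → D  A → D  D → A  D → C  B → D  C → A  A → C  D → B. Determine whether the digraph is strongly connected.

There is no directed path from A to E, so the graph is not strongly connected.

No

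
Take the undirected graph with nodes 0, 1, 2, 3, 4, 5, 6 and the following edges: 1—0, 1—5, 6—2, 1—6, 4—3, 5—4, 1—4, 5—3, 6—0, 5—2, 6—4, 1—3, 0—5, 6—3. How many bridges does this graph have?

0

The edges on the cycle 1-6-0-5-1 are not bridges since each lies on that cycle.
Every edge lies on some cycle, so there are no bridges.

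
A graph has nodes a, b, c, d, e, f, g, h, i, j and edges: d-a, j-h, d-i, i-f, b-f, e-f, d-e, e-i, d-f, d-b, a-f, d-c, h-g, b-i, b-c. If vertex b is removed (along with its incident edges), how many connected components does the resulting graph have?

2

With b gone, the remaining components are: {g, h, j}; {a, c, d, e, f, i}.
That is 2 components.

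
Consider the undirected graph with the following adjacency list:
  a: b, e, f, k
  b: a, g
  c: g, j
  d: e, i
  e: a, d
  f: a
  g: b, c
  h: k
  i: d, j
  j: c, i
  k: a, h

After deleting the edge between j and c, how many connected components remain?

1

j and c are still connected via j-i-d-e-a-b-g-c, so the component count stays at 1.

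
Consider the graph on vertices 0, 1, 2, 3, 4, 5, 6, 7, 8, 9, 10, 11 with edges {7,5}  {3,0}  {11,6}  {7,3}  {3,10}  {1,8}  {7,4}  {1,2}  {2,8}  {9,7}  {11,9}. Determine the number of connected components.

2

Starting from 1 we can reach 1, 2, 8. That is one component of size 3.
Starting from 0 we can reach 0, 3, 4, 5, 6, 7, 9, 10, 11. That is one component of size 9.
Total: 2 components.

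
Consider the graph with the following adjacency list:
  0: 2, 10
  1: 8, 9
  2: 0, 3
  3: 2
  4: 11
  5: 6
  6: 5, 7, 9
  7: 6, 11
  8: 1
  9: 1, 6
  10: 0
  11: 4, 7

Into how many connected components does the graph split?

Starting from 0 we can reach 0, 2, 3, 10. That is one component of size 4.
Starting from 1 we can reach 1, 4, 5, 6, 7, 8, 9, 11. That is one component of size 8.
Total: 2 components.

2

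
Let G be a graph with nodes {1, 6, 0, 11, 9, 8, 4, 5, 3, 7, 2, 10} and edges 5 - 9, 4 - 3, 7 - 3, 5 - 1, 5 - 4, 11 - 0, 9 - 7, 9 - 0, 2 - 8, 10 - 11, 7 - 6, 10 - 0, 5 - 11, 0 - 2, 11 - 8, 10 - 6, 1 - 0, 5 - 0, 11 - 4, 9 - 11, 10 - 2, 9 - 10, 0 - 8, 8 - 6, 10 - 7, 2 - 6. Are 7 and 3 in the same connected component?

From 7 we can reach 0, 1, 2, 3, 4, 5, 6, 7, 8, 9, 10, 11, which includes 3.

Yes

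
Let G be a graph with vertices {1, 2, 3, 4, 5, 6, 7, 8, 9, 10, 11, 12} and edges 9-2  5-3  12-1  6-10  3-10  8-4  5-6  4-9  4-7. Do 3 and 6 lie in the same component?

Yes

From 3 we can reach 3, 5, 6, 10, which includes 6.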